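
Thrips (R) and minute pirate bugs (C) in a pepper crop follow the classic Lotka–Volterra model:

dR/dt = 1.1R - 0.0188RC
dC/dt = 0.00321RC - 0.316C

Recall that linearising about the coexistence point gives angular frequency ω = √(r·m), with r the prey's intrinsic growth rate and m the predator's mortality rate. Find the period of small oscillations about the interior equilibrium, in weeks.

Here r = 1.1 and m = 0.316, so r·m = 0.348.
ω = √0.348 = 0.59 per week, hence T = 2π/ω ≈ 10.7 weeks.

T ≈ 10.7 weeks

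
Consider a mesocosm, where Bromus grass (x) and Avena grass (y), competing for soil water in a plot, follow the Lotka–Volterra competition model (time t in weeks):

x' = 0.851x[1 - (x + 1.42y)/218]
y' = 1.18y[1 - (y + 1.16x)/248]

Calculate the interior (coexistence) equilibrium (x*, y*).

x* ≈ 207, y* ≈ 7.54

Setting both brackets to zero gives the nullclines x + 1.42y = 218 and 1.16x + y = 248.
Substituting y = 248 - 1.16x into the first: x(1 - 1.42·1.16) = 218 - 1.42·248.
So x* = -134/-0.647 = 207, and then y* = 248 - 1.16·207 = 7.54.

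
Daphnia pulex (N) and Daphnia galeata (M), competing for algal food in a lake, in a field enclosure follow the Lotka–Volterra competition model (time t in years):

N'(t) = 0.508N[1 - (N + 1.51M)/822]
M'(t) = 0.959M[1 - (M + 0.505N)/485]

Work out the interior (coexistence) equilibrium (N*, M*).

Setting both brackets to zero gives the nullclines N + 1.51M = 822 and 0.505N + M = 485.
Substituting M = 485 - 0.505N into the first: N(1 - 1.51·0.505) = 822 - 1.51·485.
So N* = 89.6/0.237 = 378, and then M* = 485 - 0.505·378 = 294.

N* ≈ 378, M* ≈ 294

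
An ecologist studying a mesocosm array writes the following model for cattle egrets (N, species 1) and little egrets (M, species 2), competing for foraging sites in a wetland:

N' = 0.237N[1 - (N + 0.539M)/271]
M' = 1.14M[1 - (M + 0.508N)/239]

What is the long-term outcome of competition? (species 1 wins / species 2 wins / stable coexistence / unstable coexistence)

Compare the nullcline intercepts: K1/α12 = 271/0.539 = 503 > K2 = 239; K2/α21 = 239/0.508 = 470 > K1 = 271.
Since both inequalities hold, each species can invade when rare, so the interior equilibrium is stable.

stable coexistence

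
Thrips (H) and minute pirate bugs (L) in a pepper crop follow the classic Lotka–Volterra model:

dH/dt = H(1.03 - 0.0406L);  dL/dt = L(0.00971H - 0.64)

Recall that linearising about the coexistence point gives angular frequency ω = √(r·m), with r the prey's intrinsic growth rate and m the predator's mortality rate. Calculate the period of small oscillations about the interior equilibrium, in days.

Here r = 1.03 and m = 0.64, so r·m = 0.659.
ω = √0.659 = 0.812 per day, hence T = 2π/ω ≈ 7.74 days.

T ≈ 7.74 days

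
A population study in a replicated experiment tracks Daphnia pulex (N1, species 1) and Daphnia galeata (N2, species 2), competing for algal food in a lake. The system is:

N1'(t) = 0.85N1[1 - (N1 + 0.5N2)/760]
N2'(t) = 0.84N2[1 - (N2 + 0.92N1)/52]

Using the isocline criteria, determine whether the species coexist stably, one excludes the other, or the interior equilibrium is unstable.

Compare the nullcline intercepts: K1/α12 = 760/0.5 = 1520 > K2 = 52; K2/α21 = 52/0.92 = 56.5 < K1 = 760.
Since the inequalities point opposite ways, species 1 can invade but species 2 cannot.

species 1 excludes species 2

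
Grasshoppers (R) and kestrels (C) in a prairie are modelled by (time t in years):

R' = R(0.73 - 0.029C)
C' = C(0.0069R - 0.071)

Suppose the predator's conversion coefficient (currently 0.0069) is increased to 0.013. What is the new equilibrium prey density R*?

At the interior fixed point, setting dC/dt = 0 with C > 0 fixes R* = (predator death rate)/(RC coefficient) — independent of the other coefficients.
With the change, R* = 0.071/0.013 = 5.46; it falls from 10.3.

R* ≈ 5.46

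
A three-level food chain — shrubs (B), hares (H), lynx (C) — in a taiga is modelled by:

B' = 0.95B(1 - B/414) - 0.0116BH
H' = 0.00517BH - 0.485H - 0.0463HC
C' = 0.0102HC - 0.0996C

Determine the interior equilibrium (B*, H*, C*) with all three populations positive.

B* ≈ 365, H* ≈ 9.76, C* ≈ 30.2

From dC/dt = 0: 0.0102H* = 0.0996, so H* = 9.76.
From dB/dt = 0: 0.95(1 - B*/414) = 0.0116·9.76, giving B* = 414·(1 - 0.119) = 365.
From dH/dt = 0: 0.00517·365 - 0.485 = 0.0463C*, so C* = 1.4/0.0463 = 30.2.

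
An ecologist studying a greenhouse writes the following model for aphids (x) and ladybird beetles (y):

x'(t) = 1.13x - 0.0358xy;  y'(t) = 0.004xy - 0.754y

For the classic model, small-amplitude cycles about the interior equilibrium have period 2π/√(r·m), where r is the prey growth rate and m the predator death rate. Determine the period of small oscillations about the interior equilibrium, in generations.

Here r = 1.13 and m = 0.754, so r·m = 0.852.
ω = √0.852 = 0.923 per generation, hence T = 2π/ω ≈ 6.81 generations.

T ≈ 6.81 generations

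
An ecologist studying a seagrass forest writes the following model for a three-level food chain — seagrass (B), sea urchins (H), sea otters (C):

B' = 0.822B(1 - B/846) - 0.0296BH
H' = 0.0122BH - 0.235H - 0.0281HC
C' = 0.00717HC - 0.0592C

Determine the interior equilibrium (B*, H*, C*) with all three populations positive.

From dC/dt = 0: 0.00717H* = 0.0592, so H* = 8.26.
From dB/dt = 0: 0.822(1 - B*/846) = 0.0296·8.26, giving B* = 846·(1 - 0.297) = 594.
From dH/dt = 0: 0.0122·594 - 0.235 = 0.0281C*, so C* = 7.02/0.0281 = 250.

B* ≈ 594, H* ≈ 8.26, C* ≈ 250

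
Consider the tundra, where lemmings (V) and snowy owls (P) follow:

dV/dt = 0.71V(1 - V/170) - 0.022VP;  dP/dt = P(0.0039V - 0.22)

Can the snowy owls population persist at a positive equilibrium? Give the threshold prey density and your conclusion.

The predator equation gives dP/dt > 0 only when V > 0.22/0.0039 = 56.4.
Without the predator, V → K = 170. Since 170 > 56.4, the predator can invade and persist.

Threshold V = 56.4; K > 56.4, so yes, the predator persists.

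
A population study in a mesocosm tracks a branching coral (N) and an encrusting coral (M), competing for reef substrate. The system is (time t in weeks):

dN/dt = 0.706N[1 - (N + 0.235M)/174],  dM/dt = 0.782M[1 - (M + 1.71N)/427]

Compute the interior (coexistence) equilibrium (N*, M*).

Setting both brackets to zero gives the nullclines N + 0.235M = 174 and 1.71N + M = 427.
Substituting M = 427 - 1.71N into the first: N(1 - 0.235·1.71) = 174 - 0.235·427.
So N* = 73.7/0.598 = 123, and then M* = 427 - 1.71·123 = 216.

N* ≈ 123, M* ≈ 216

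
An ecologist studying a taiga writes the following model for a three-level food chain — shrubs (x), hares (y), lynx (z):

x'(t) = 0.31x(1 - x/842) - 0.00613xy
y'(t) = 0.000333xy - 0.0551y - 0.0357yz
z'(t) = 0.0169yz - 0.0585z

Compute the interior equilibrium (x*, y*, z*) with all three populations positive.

x* ≈ 784, y* ≈ 3.46, z* ≈ 5.77

From dz/dt = 0: 0.0169y* = 0.0585, so y* = 3.46.
From dx/dt = 0: 0.31(1 - x*/842) = 0.00613·3.46, giving x* = 842·(1 - 0.0684) = 784.
From dy/dt = 0: 0.000333·784 - 0.0551 = 0.0357z*, so z* = 0.206/0.0357 = 5.77.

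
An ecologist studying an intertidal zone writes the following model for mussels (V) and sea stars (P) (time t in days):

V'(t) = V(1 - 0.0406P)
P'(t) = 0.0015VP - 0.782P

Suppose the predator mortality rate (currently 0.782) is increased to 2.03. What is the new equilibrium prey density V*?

V* ≈ 1350

At the interior fixed point, setting dP/dt = 0 with P > 0 fixes V* = (predator death rate)/(VP coefficient) — independent of the other coefficients.
With the change, V* = 2.03/0.0015 = 1350; it rises from 521.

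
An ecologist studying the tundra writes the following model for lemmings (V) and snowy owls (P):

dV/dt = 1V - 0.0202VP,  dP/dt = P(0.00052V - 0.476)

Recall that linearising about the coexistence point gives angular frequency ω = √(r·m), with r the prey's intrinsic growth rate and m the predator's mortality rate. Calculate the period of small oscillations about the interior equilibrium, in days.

Here r = 1 and m = 0.476, so r·m = 0.476.
ω = √0.476 = 0.69 per day, hence T = 2π/ω ≈ 9.11 days.

T ≈ 9.11 days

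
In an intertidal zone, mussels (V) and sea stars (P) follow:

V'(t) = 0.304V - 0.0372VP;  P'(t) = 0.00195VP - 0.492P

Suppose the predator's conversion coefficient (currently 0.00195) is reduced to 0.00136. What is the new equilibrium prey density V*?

V* ≈ 362

At the interior fixed point, setting dP/dt = 0 with P > 0 fixes V* = (predator death rate)/(VP coefficient) — independent of the other coefficients.
With the change, V* = 0.492/0.00136 = 362; it rises from 252.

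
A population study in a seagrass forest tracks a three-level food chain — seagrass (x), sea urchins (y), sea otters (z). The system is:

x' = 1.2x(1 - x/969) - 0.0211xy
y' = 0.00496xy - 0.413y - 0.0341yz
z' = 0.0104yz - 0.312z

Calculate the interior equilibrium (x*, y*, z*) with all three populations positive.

x* ≈ 458, y* ≈ 30, z* ≈ 54.5

From dz/dt = 0: 0.0104y* = 0.312, so y* = 30.
From dx/dt = 0: 1.2(1 - x*/969) = 0.0211·30, giving x* = 969·(1 - 0.528) = 458.
From dy/dt = 0: 0.00496·458 - 0.413 = 0.0341z*, so z* = 1.86/0.0341 = 54.5.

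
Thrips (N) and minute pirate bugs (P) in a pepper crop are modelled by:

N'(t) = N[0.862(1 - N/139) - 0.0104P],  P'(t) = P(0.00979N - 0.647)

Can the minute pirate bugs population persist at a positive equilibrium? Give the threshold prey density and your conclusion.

The predator equation gives dP/dt > 0 only when N > 0.647/0.00979 = 66.1.
Without the predator, N → K = 139. Since 139 > 66.1, the predator can invade and persist.

Threshold N = 66.1; K > 66.1, so yes, the predator persists.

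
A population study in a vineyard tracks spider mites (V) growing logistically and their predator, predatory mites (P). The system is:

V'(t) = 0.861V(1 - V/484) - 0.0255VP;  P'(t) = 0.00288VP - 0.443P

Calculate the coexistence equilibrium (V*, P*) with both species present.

From dP/dt = 0 with P > 0: 0.00288V* = 0.443, so V* = 154.
Substitute into dV/dt = 0: 0.861(1 - 154/484) = 0.0255P*.
The bracket is 0.682, giving P* = 0.587/0.0255 = 23.

V* ≈ 154, P* ≈ 23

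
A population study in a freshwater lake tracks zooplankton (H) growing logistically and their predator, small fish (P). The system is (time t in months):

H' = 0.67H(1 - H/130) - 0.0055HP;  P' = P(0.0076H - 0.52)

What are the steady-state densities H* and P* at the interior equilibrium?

H* ≈ 68.4, P* ≈ 57.7

From dP/dt = 0 with P > 0: 0.0076H* = 0.52, so H* = 68.4.
Substitute into dH/dt = 0: 0.67(1 - 68.4/130) = 0.0055P*.
The bracket is 0.474, giving P* = 0.317/0.0055 = 57.7.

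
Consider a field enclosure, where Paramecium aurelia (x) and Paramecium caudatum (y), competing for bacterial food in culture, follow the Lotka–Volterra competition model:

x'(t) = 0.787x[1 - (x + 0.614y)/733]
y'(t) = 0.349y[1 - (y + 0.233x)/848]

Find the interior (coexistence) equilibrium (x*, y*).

x* ≈ 248, y* ≈ 790

Setting both brackets to zero gives the nullclines x + 0.614y = 733 and 0.233x + y = 848.
Substituting y = 848 - 0.233x into the first: x(1 - 0.614·0.233) = 733 - 0.614·848.
So x* = 212/0.857 = 248, and then y* = 848 - 0.233·248 = 790.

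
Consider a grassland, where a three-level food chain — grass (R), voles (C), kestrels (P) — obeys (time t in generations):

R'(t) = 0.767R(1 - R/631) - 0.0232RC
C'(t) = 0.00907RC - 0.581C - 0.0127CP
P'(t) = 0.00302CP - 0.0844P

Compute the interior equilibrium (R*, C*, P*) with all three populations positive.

R* ≈ 97.6, C* ≈ 27.9, P* ≈ 24

From dP/dt = 0: 0.00302C* = 0.0844, so C* = 27.9.
From dR/dt = 0: 0.767(1 - R*/631) = 0.0232·27.9, giving R* = 631·(1 - 0.845) = 97.6.
From dC/dt = 0: 0.00907·97.6 - 0.581 = 0.0127P*, so P* = 0.304/0.0127 = 24.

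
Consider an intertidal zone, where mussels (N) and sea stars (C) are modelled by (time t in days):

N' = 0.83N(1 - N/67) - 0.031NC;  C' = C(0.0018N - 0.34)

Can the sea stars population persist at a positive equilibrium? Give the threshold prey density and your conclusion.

Threshold N = 189; K < 189, so no, the predator goes extinct.

The predator equation gives dC/dt > 0 only when N > 0.34/0.0018 = 189.
Without the predator, N → K = 67. Since 67 < 189, the predator cannot invade.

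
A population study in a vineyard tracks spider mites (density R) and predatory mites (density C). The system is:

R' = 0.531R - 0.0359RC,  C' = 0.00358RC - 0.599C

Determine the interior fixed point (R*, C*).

Set dC/dt = 0 with C > 0: 0.00358R - 0.599 = 0, so R* = 0.599/0.00358 = 167.
Set dR/dt = 0 with R > 0: 0.531 - 0.0359C = 0, so C* = 0.531/0.0359 = 14.8.

R* ≈ 167, C* ≈ 14.8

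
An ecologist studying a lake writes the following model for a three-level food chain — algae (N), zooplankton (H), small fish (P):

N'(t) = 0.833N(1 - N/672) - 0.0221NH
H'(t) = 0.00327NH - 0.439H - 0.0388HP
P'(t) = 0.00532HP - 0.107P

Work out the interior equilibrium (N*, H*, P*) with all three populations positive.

From dP/dt = 0: 0.00532H* = 0.107, so H* = 20.1.
From dN/dt = 0: 0.833(1 - N*/672) = 0.0221·20.1, giving N* = 672·(1 - 0.534) = 313.
From dH/dt = 0: 0.00327·313 - 0.439 = 0.0388P*, so P* = 0.586/0.0388 = 15.1.

N* ≈ 313, H* ≈ 20.1, P* ≈ 15.1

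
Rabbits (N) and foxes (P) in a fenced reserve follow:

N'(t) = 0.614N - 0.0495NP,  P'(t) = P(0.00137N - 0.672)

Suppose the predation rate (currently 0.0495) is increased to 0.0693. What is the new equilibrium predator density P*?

At the interior fixed point, setting dN/dt = 0 with N > 0 fixes P* = (prey growth rate)/(NP coefficient) — independent of the other coefficients.
With the change, P* = 0.614/0.0693 = 8.86; it falls from 12.4.

P* ≈ 8.86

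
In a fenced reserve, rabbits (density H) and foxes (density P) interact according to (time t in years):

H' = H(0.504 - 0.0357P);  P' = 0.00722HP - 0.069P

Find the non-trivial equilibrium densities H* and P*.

H* ≈ 9.56, P* ≈ 14.1

Set dP/dt = 0 with P > 0: 0.00722H - 0.069 = 0, so H* = 0.069/0.00722 = 9.56.
Set dH/dt = 0 with H > 0: 0.504 - 0.0357P = 0, so P* = 0.504/0.0357 = 14.1.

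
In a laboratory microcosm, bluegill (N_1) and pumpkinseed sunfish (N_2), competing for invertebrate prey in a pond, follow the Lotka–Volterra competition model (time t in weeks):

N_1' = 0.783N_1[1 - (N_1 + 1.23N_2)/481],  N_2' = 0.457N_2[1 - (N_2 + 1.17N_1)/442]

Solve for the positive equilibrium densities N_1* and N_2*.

N_1* ≈ 143, N_2* ≈ 275

Setting both brackets to zero gives the nullclines N_1 + 1.23N_2 = 481 and 1.17N_1 + N_2 = 442.
Substituting N_2 = 442 - 1.17N_1 into the first: N_1(1 - 1.23·1.17) = 481 - 1.23·442.
So N_1* = -62.7/-0.439 = 143, and then N_2* = 442 - 1.17·143 = 275.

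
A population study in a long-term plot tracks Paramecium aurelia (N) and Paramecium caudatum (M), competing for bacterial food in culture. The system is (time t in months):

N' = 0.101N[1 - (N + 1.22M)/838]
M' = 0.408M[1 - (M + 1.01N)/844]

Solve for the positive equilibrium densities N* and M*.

N* ≈ 825, M* ≈ 10.2

Setting both brackets to zero gives the nullclines N + 1.22M = 838 and 1.01N + M = 844.
Substituting M = 844 - 1.01N into the first: N(1 - 1.22·1.01) = 838 - 1.22·844.
So N* = -192/-0.232 = 825, and then M* = 844 - 1.01·825 = 10.2.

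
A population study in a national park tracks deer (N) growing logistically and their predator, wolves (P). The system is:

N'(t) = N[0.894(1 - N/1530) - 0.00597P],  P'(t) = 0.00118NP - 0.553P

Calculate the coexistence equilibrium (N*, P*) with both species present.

From dP/dt = 0 with P > 0: 0.00118N* = 0.553, so N* = 469.
Substitute into dN/dt = 0: 0.894(1 - 469/1530) = 0.00597P*.
The bracket is 0.694, giving P* = 0.62/0.00597 = 104.

N* ≈ 469, P* ≈ 104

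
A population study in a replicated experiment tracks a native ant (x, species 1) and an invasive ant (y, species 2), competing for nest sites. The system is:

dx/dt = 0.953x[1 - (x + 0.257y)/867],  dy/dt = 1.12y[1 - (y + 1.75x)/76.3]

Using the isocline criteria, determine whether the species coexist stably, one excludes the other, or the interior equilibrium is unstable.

species 1 excludes species 2

Compare the nullcline intercepts: K1/α12 = 867/0.257 = 3370 > K2 = 76.3; K2/α21 = 76.3/1.75 = 43.6 < K1 = 867.
Since the inequalities point opposite ways, species 1 can invade but species 2 cannot.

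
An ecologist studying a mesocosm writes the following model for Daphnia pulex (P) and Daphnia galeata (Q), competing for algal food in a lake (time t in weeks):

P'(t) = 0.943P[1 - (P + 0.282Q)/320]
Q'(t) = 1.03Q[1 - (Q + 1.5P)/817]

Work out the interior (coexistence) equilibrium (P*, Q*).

P* ≈ 155, Q* ≈ 584

Setting both brackets to zero gives the nullclines P + 0.282Q = 320 and 1.5P + Q = 817.
Substituting Q = 817 - 1.5P into the first: P(1 - 0.282·1.5) = 320 - 0.282·817.
So P* = 89.6/0.577 = 155, and then Q* = 817 - 1.5·155 = 584.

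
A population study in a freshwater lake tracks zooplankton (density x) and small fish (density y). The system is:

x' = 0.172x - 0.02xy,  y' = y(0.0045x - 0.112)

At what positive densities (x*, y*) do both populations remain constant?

x* ≈ 24.9, y* ≈ 8.6

Set dy/dt = 0 with y > 0: 0.0045x - 0.112 = 0, so x* = 0.112/0.0045 = 24.9.
Set dx/dt = 0 with x > 0: 0.172 - 0.02y = 0, so y* = 0.172/0.02 = 8.6.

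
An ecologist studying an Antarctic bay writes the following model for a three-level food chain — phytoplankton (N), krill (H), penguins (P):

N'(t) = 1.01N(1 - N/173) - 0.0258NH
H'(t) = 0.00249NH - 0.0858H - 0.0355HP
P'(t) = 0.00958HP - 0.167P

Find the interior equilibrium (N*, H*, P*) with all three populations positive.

N* ≈ 96, H* ≈ 17.4, P* ≈ 4.31

From dP/dt = 0: 0.00958H* = 0.167, so H* = 17.4.
From dN/dt = 0: 1.01(1 - N*/173) = 0.0258·17.4, giving N* = 173·(1 - 0.445) = 96.
From dH/dt = 0: 0.00249·96 - 0.0858 = 0.0355P*, so P* = 0.153/0.0355 = 4.31.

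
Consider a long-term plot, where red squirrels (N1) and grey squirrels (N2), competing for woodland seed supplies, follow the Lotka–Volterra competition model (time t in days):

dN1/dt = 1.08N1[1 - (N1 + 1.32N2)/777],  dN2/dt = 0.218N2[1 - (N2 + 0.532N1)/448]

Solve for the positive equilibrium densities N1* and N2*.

N1* ≈ 623, N2* ≈ 116

Setting both brackets to zero gives the nullclines N1 + 1.32N2 = 777 and 0.532N1 + N2 = 448.
Substituting N2 = 448 - 0.532N1 into the first: N1(1 - 1.32·0.532) = 777 - 1.32·448.
So N1* = 186/0.298 = 623, and then N2* = 448 - 0.532·623 = 116.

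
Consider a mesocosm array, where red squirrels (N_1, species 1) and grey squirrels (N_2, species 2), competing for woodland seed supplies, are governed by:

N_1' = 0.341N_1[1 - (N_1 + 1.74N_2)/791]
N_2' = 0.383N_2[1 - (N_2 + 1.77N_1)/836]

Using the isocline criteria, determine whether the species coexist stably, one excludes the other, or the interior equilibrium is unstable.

Compare the nullcline intercepts: K1/α12 = 791/1.74 = 455 < K2 = 836; K2/α21 = 836/1.77 = 472 < K1 = 791.
Since both are reversed, neither can invade when rare; the interior point is a saddle.

unstable coexistence (outcome depends on initial conditions)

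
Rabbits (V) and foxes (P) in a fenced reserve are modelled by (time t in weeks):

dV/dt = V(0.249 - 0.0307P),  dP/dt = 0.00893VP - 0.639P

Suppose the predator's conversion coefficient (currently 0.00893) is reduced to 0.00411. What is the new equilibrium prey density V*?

At the interior fixed point, setting dP/dt = 0 with P > 0 fixes V* = (predator death rate)/(VP coefficient) — independent of the other coefficients.
With the change, V* = 0.639/0.00411 = 155; it rises from 71.6.

V* ≈ 155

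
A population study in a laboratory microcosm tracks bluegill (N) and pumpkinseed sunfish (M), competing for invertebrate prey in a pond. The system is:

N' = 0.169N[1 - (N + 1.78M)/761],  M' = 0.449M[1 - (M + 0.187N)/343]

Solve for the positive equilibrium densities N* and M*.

N* ≈ 226, M* ≈ 301

Setting both brackets to zero gives the nullclines N + 1.78M = 761 and 0.187N + M = 343.
Substituting M = 343 - 0.187N into the first: N(1 - 1.78·0.187) = 761 - 1.78·343.
So N* = 150/0.667 = 226, and then M* = 343 - 0.187·226 = 301.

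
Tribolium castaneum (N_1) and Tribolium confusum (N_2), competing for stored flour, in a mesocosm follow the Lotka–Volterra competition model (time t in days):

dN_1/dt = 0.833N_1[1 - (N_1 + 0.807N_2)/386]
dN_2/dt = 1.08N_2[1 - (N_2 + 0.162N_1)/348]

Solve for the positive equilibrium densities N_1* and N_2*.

N_1* ≈ 121, N_2* ≈ 328

Setting both brackets to zero gives the nullclines N_1 + 0.807N_2 = 386 and 0.162N_1 + N_2 = 348.
Substituting N_2 = 348 - 0.162N_1 into the first: N_1(1 - 0.807·0.162) = 386 - 0.807·348.
So N_1* = 105/0.869 = 121, and then N_2* = 348 - 0.162·121 = 328.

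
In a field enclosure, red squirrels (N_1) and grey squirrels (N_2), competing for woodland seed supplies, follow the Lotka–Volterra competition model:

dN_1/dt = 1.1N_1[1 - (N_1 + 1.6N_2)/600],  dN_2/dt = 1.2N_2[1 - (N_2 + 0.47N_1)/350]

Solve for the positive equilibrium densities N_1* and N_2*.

Setting both brackets to zero gives the nullclines N_1 + 1.6N_2 = 600 and 0.47N_1 + N_2 = 350.
Substituting N_2 = 350 - 0.47N_1 into the first: N_1(1 - 1.6·0.47) = 600 - 1.6·350.
So N_1* = 40/0.248 = 161, and then N_2* = 350 - 0.47·161 = 274.

N_1* ≈ 161, N_2* ≈ 274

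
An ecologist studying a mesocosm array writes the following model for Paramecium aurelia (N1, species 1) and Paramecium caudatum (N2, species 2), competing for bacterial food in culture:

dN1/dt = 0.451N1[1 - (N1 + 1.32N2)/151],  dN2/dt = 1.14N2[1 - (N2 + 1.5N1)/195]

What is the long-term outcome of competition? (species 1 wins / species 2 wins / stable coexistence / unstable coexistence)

Compare the nullcline intercepts: K1/α12 = 151/1.32 = 114 < K2 = 195; K2/α21 = 195/1.5 = 130 < K1 = 151.
Since both are reversed, neither can invade when rare; the interior point is a saddle.

unstable coexistence (outcome depends on initial conditions)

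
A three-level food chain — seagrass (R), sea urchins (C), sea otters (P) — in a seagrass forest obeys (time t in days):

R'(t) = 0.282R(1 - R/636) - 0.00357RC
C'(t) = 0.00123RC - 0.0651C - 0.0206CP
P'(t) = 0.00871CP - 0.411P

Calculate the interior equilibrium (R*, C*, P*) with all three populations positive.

From dP/dt = 0: 0.00871C* = 0.411, so C* = 47.2.
From dR/dt = 0: 0.282(1 - R*/636) = 0.00357·47.2, giving R* = 636·(1 - 0.597) = 256.
From dC/dt = 0: 0.00123·256 - 0.0651 = 0.0206P*, so P* = 0.25/0.0206 = 12.1.

R* ≈ 256, C* ≈ 47.2, P* ≈ 12.1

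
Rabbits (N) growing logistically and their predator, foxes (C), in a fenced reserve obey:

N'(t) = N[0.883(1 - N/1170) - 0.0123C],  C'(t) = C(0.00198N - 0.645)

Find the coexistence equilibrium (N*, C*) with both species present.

N* ≈ 326, C* ≈ 51.8

From dC/dt = 0 with C > 0: 0.00198N* = 0.645, so N* = 326.
Substitute into dN/dt = 0: 0.883(1 - 326/1170) = 0.0123C*.
The bracket is 0.722, giving C* = 0.637/0.0123 = 51.8.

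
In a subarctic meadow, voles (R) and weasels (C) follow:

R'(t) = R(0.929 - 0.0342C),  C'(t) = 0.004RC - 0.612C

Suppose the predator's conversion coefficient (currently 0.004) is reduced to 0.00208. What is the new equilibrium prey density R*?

R* ≈ 294

At the interior fixed point, setting dC/dt = 0 with C > 0 fixes R* = (predator death rate)/(RC coefficient) — independent of the other coefficients.
With the change, R* = 0.612/0.00208 = 294; it rises from 153.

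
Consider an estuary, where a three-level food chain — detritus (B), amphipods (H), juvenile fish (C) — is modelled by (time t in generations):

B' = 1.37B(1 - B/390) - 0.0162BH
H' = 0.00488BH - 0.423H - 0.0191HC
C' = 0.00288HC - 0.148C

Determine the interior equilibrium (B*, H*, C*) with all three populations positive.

From dC/dt = 0: 0.00288H* = 0.148, so H* = 51.4.
From dB/dt = 0: 1.37(1 - B*/390) = 0.0162·51.4, giving B* = 390·(1 - 0.608) = 153.
From dH/dt = 0: 0.00488·153 - 0.423 = 0.0191C*, so C* = 0.324/0.0191 = 16.9.

B* ≈ 153, H* ≈ 51.4, C* ≈ 16.9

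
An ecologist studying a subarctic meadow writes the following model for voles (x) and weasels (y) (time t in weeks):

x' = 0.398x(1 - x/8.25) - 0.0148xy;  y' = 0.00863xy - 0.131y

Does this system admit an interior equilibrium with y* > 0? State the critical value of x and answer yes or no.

Threshold x = 15.2; K < 15.2, so no, the predator goes extinct.

The predator equation gives dy/dt > 0 only when x > 0.131/0.00863 = 15.2.
Without the predator, x → K = 8.25. Since 8.25 < 15.2, the predator cannot invade.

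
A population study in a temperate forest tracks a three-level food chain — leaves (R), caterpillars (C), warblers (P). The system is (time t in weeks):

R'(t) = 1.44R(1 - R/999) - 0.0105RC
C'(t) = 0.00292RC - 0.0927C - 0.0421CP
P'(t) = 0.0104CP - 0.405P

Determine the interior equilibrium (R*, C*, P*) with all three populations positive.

R* ≈ 715, C* ≈ 38.9, P* ≈ 47.4

From dP/dt = 0: 0.0104C* = 0.405, so C* = 38.9.
From dR/dt = 0: 1.44(1 - R*/999) = 0.0105·38.9, giving R* = 999·(1 - 0.284) = 715.
From dC/dt = 0: 0.00292·715 - 0.0927 = 0.0421P*, so P* = 2/0.0421 = 47.4.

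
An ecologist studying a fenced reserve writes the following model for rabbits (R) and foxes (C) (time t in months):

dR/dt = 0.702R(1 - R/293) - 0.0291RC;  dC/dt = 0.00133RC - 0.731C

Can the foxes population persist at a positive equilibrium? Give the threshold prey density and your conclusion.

The predator equation gives dC/dt > 0 only when R > 0.731/0.00133 = 550.
Without the predator, R → K = 293. Since 293 < 550, the predator cannot invade.

Threshold R = 550; K < 550, so no, the predator goes extinct.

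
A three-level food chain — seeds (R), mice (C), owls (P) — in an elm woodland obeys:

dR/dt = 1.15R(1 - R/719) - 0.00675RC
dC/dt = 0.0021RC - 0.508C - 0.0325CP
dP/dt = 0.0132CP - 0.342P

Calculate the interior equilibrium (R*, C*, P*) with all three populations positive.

R* ≈ 610, C* ≈ 25.9, P* ≈ 23.8

From dP/dt = 0: 0.0132C* = 0.342, so C* = 25.9.
From dR/dt = 0: 1.15(1 - R*/719) = 0.00675·25.9, giving R* = 719·(1 - 0.152) = 610.
From dC/dt = 0: 0.0021·610 - 0.508 = 0.0325P*, so P* = 0.772/0.0325 = 23.8.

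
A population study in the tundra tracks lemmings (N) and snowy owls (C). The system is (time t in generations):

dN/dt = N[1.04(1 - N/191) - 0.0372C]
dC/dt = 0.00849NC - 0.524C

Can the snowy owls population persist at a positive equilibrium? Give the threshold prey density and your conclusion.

Threshold N = 61.7; K > 61.7, so yes, the predator persists.

The predator equation gives dC/dt > 0 only when N > 0.524/0.00849 = 61.7.
Without the predator, N → K = 191. Since 191 > 61.7, the predator can invade and persist.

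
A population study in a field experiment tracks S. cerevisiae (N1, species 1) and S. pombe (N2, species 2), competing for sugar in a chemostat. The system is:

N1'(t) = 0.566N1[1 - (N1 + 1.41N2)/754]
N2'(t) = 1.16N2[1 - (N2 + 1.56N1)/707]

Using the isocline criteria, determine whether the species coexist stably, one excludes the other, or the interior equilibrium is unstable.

Compare the nullcline intercepts: K1/α12 = 754/1.41 = 535 < K2 = 707; K2/α21 = 707/1.56 = 453 < K1 = 754.
Since both are reversed, neither can invade when rare; the interior point is a saddle.

unstable coexistence (outcome depends on initial conditions)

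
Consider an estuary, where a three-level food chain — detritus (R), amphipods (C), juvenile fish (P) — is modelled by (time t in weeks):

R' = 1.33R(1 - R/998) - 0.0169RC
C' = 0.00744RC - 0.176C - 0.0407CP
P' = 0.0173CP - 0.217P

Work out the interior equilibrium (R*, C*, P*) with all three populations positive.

From dP/dt = 0: 0.0173C* = 0.217, so C* = 12.5.
From dR/dt = 0: 1.33(1 - R*/998) = 0.0169·12.5, giving R* = 998·(1 - 0.159) = 839.
From dC/dt = 0: 0.00744·839 - 0.176 = 0.0407P*, so P* = 6.07/0.0407 = 149.

R* ≈ 839, C* ≈ 12.5, P* ≈ 149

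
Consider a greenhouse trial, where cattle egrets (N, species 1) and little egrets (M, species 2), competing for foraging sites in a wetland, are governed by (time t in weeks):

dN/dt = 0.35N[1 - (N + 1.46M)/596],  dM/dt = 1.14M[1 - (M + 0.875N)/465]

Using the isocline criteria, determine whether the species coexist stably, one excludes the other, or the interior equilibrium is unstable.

Compare the nullcline intercepts: K1/α12 = 596/1.46 = 408 < K2 = 465; K2/α21 = 465/0.875 = 531 < K1 = 596.
Since both are reversed, neither can invade when rare; the interior point is a saddle.

unstable coexistence (outcome depends on initial conditions)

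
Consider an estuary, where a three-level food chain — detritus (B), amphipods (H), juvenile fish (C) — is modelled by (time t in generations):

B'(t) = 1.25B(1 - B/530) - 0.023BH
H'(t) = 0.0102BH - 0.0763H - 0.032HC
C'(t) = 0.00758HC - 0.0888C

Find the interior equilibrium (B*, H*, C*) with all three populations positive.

From dC/dt = 0: 0.00758H* = 0.0888, so H* = 11.7.
From dB/dt = 0: 1.25(1 - B*/530) = 0.023·11.7, giving B* = 530·(1 - 0.216) = 416.
From dH/dt = 0: 0.0102·416 - 0.0763 = 0.032C*, so C* = 4.16/0.032 = 130.

B* ≈ 416, H* ≈ 11.7, C* ≈ 130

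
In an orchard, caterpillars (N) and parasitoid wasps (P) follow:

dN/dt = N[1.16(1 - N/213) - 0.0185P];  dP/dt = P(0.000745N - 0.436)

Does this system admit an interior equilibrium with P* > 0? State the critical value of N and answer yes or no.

Threshold N = 585; K < 585, so no, the predator goes extinct.

The predator equation gives dP/dt > 0 only when N > 0.436/0.000745 = 585.
Without the predator, N → K = 213. Since 213 < 585, the predator cannot invade.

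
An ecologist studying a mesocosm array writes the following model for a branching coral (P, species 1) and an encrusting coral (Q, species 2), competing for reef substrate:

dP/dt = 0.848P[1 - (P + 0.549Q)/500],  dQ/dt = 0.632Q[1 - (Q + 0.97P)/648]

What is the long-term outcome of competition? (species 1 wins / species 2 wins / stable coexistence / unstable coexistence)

Compare the nullcline intercepts: K1/α12 = 500/0.549 = 911 > K2 = 648; K2/α21 = 648/0.97 = 668 > K1 = 500.
Since both inequalities hold, each species can invade when rare, so the interior equilibrium is stable.

stable coexistence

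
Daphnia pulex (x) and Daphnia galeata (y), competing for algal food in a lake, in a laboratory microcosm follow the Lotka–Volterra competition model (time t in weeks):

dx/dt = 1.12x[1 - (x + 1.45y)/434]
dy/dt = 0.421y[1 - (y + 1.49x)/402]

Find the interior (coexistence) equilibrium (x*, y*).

Setting both brackets to zero gives the nullclines x + 1.45y = 434 and 1.49x + y = 402.
Substituting y = 402 - 1.49x into the first: x(1 - 1.45·1.49) = 434 - 1.45·402.
So x* = -149/-1.16 = 128, and then y* = 402 - 1.49·128 = 211.

x* ≈ 128, y* ≈ 211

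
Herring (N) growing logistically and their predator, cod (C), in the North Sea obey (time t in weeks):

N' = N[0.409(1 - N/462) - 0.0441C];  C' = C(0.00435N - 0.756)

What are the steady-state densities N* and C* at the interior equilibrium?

From dC/dt = 0 with C > 0: 0.00435N* = 0.756, so N* = 174.
Substitute into dN/dt = 0: 0.409(1 - 174/462) = 0.0441C*.
The bracket is 0.624, giving C* = 0.255/0.0441 = 5.79.

N* ≈ 174, C* ≈ 5.79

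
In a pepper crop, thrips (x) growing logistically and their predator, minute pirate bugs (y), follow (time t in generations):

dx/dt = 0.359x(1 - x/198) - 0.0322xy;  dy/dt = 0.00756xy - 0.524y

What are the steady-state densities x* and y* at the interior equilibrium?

x* ≈ 69.3, y* ≈ 7.25

From dy/dt = 0 with y > 0: 0.00756x* = 0.524, so x* = 69.3.
Substitute into dx/dt = 0: 0.359(1 - 69.3/198) = 0.0322y*.
The bracket is 0.65, giving y* = 0.233/0.0322 = 7.25.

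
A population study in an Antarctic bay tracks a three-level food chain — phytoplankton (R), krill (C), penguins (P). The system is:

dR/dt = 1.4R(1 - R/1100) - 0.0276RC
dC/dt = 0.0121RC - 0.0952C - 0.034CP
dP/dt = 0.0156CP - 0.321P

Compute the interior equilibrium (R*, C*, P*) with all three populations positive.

R* ≈ 654, C* ≈ 20.6, P* ≈ 230

From dP/dt = 0: 0.0156C* = 0.321, so C* = 20.6.
From dR/dt = 0: 1.4(1 - R*/1100) = 0.0276·20.6, giving R* = 1100·(1 - 0.406) = 654.
From dC/dt = 0: 0.0121·654 - 0.0952 = 0.034P*, so P* = 7.82/0.034 = 230.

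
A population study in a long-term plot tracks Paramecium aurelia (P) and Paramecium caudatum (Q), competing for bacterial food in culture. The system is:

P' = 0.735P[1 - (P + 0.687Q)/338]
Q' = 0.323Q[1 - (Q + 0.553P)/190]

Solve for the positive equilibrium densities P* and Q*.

Setting both brackets to zero gives the nullclines P + 0.687Q = 338 and 0.553P + Q = 190.
Substituting Q = 190 - 0.553P into the first: P(1 - 0.687·0.553) = 338 - 0.687·190.
So P* = 207/0.62 = 335, and then Q* = 190 - 0.553·335 = 4.98.

P* ≈ 335, Q* ≈ 4.98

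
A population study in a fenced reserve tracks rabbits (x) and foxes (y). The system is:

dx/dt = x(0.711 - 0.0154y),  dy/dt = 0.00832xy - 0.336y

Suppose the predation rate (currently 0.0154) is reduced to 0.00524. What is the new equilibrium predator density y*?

y* ≈ 136

At the interior fixed point, setting dx/dt = 0 with x > 0 fixes y* = (prey growth rate)/(xy coefficient) — independent of the other coefficients.
With the change, y* = 0.711/0.00524 = 136; it rises from 46.2.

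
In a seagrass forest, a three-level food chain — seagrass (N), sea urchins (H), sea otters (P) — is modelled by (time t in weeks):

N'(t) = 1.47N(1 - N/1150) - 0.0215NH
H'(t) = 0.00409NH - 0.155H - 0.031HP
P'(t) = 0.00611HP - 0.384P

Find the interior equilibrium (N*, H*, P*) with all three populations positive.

N* ≈ 92.9, H* ≈ 62.8, P* ≈ 7.26

From dP/dt = 0: 0.00611H* = 0.384, so H* = 62.8.
From dN/dt = 0: 1.47(1 - N*/1150) = 0.0215·62.8, giving N* = 1150·(1 - 0.919) = 92.9.
From dH/dt = 0: 0.00409·92.9 - 0.155 = 0.031P*, so P* = 0.225/0.031 = 7.26.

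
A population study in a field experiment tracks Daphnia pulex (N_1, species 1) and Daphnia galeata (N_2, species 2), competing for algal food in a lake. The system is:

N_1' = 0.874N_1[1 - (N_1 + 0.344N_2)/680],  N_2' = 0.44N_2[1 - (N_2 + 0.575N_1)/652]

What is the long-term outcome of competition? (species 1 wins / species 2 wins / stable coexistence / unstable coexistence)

stable coexistence

Compare the nullcline intercepts: K1/α12 = 680/0.344 = 1980 > K2 = 652; K2/α21 = 652/0.575 = 1130 > K1 = 680.
Since both inequalities hold, each species can invade when rare, so the interior equilibrium is stable.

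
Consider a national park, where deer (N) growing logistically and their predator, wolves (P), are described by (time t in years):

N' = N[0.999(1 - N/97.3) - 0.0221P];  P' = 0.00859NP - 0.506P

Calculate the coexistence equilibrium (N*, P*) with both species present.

From dP/dt = 0 with P > 0: 0.00859N* = 0.506, so N* = 58.9.
Substitute into dN/dt = 0: 0.999(1 - 58.9/97.3) = 0.0221P*.
The bracket is 0.395, giving P* = 0.394/0.0221 = 17.8.

N* ≈ 58.9, P* ≈ 17.8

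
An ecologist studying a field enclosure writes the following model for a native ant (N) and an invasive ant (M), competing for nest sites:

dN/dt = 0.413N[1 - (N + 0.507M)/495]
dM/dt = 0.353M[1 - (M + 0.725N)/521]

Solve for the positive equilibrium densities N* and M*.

N* ≈ 365, M* ≈ 256

Setting both brackets to zero gives the nullclines N + 0.507M = 495 and 0.725N + M = 521.
Substituting M = 521 - 0.725N into the first: N(1 - 0.507·0.725) = 495 - 0.507·521.
So N* = 231/0.632 = 365, and then M* = 521 - 0.725·365 = 256.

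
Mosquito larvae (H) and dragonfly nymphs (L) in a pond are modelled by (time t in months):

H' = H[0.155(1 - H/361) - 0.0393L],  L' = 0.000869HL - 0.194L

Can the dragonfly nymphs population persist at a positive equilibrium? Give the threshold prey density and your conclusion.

The predator equation gives dL/dt > 0 only when H > 0.194/0.000869 = 223.
Without the predator, H → K = 361. Since 361 > 223, the predator can invade and persist.

Threshold H = 223; K > 223, so yes, the predator persists.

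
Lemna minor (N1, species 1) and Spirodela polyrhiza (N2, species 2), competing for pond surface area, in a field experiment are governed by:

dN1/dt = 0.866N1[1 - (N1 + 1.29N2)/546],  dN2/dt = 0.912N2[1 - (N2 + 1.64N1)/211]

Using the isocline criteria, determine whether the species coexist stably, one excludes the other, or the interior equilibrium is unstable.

Compare the nullcline intercepts: K1/α12 = 546/1.29 = 423 > K2 = 211; K2/α21 = 211/1.64 = 129 < K1 = 546.
Since the inequalities point opposite ways, species 1 can invade but species 2 cannot.

species 1 excludes species 2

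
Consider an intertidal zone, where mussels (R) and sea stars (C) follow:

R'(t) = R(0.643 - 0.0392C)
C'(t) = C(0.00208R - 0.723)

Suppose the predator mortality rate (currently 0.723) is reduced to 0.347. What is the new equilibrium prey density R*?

R* ≈ 167

At the interior fixed point, setting dC/dt = 0 with C > 0 fixes R* = (predator death rate)/(RC coefficient) — independent of the other coefficients.
With the change, R* = 0.347/0.00208 = 167; it falls from 348.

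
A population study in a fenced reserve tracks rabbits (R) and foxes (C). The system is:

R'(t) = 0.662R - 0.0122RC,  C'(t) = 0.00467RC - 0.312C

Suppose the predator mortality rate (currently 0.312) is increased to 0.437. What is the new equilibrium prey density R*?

At the interior fixed point, setting dC/dt = 0 with C > 0 fixes R* = (predator death rate)/(RC coefficient) — independent of the other coefficients.
With the change, R* = 0.437/0.00467 = 93.6; it rises from 66.8.

R* ≈ 93.6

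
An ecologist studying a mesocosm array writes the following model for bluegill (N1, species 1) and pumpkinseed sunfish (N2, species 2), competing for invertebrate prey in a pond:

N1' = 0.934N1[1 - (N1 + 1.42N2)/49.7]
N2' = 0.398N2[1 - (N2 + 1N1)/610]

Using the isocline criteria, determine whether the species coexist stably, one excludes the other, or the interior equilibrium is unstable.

species 2 excludes species 1

Compare the nullcline intercepts: K1/α12 = 49.7/1.42 = 35 < K2 = 610; K2/α21 = 610/1 = 610 > K1 = 49.7.
Since the inequalities point opposite ways, species 2 can invade but species 1 cannot.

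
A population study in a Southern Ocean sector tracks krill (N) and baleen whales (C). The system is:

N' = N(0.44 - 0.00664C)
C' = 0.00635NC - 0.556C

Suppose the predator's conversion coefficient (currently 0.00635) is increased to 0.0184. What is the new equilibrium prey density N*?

At the interior fixed point, setting dC/dt = 0 with C > 0 fixes N* = (predator death rate)/(NC coefficient) — independent of the other coefficients.
With the change, N* = 0.556/0.0184 = 30.2; it falls from 87.6.

N* ≈ 30.2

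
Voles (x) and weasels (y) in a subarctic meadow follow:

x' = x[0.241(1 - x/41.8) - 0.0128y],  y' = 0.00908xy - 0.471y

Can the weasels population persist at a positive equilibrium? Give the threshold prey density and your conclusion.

Threshold x = 51.9; K < 51.9, so no, the predator goes extinct.

The predator equation gives dy/dt > 0 only when x > 0.471/0.00908 = 51.9.
Without the predator, x → K = 41.8. Since 41.8 < 51.9, the predator cannot invade.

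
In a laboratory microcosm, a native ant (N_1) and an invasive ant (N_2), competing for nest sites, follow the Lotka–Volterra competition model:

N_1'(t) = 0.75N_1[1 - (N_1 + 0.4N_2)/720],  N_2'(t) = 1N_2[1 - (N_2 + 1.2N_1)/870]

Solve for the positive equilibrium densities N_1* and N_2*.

Setting both brackets to zero gives the nullclines N_1 + 0.4N_2 = 720 and 1.2N_1 + N_2 = 870.
Substituting N_2 = 870 - 1.2N_1 into the first: N_1(1 - 0.4·1.2) = 720 - 0.4·870.
So N_1* = 372/0.52 = 715, and then N_2* = 870 - 1.2·715 = 11.5.

N_1* ≈ 715, N_2* ≈ 11.5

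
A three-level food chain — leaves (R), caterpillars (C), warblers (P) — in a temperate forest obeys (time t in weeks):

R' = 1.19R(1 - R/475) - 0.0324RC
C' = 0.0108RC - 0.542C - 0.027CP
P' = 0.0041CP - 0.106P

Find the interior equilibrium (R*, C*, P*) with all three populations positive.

From dP/dt = 0: 0.0041C* = 0.106, so C* = 25.9.
From dR/dt = 0: 1.19(1 - R*/475) = 0.0324·25.9, giving R* = 475·(1 - 0.704) = 141.
From dC/dt = 0: 0.0108·141 - 0.542 = 0.027P*, so P* = 0.977/0.027 = 36.2.

R* ≈ 141, C* ≈ 25.9, P* ≈ 36.2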